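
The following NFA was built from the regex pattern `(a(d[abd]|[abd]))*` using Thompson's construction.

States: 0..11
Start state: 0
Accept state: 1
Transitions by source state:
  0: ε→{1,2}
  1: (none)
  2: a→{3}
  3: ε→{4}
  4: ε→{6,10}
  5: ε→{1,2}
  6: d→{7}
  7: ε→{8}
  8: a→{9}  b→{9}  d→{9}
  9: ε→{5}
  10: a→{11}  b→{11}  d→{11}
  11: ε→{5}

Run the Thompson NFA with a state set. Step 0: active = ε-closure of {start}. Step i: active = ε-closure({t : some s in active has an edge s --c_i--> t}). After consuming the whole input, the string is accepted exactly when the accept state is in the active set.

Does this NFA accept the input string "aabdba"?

S₀ = ε-closure({0}) = {0,1,2}
'a' @ 1: {3,4,6,10}
'a' @ 2: {1,2,5,11}  ✓accept
'b' @ 3: {}  — no active states
rest 'dba' ignored (set empty)
final: {}; accept 1 not in set

Answer: REJECT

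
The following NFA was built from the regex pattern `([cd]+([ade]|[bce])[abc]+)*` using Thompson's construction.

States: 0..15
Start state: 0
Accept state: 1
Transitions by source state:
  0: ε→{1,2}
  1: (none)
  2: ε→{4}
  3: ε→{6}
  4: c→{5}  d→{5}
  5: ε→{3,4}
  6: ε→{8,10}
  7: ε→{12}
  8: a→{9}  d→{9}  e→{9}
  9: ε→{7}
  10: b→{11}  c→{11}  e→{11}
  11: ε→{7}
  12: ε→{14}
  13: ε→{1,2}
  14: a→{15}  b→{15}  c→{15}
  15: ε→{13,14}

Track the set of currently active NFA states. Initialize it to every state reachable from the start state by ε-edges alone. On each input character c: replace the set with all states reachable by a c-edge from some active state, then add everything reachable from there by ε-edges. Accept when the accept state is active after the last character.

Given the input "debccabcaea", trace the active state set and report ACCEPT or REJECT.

Answer: REJECT

Derivation:
initial (ε-close {0}): {0,1,2,4}
'd' @ 1: {3,4,5,6,8,10}
'e' @ 2: {7,9,11,12,14}
'b' @ 3: {1,2,4,13,14,15}  [accepting]
'c' @ 4: {1,2,3,4,5,6,8,10,13,14,15}  [accepting]
'c' @ 5: {1,2,3,4,5,6,7,8,10,11,12,13,14,15}  [accepting]
'a' @ 6: {1,2,4,7,9,12,13,14,15}  [accepting]
'b' @ 7: {1,2,4,13,14,15}  [accepting]
'c' @ 8: {1,2,3,4,5,6,8,10,13,14,15}  [accepting]
'a' @ 9: {1,2,4,7,9,12,13,14,15}  [accepting]
'e' @ 10: {}  — dead — no transitions
rest 'a' ignored (set empty)
final: {}; accept 1 not in set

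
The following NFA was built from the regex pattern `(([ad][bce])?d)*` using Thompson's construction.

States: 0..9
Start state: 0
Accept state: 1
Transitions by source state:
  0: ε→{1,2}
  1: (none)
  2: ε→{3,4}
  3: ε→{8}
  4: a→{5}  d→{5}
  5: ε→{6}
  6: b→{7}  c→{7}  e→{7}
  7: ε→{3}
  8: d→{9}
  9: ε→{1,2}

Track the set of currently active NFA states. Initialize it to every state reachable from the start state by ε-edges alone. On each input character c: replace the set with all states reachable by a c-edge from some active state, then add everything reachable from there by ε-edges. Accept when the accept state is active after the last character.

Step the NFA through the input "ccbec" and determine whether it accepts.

Answer: REJECT

Trace:
S₀ = ε-closure({0}) = {0,1,2,3,4,8}
'c' @ 1: {}  — dead — no transitions
rest 'cbec' ignored (set empty)
end set {} — state 1 not in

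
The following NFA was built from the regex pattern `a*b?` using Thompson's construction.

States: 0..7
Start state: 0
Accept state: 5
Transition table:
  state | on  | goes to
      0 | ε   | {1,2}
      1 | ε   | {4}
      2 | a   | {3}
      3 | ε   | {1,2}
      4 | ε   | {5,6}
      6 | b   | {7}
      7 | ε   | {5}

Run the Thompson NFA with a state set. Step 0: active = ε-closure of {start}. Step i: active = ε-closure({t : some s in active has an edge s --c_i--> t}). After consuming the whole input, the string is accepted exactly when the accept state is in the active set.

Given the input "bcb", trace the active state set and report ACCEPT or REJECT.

Answer: REJECT

Steps:
initial (ε-close {0}): {0,1,2,4,5,6}
'b' @ 1: {5,7}  (accept∈set)
'c' @ 2: {}  — dead — no transitions
rest 'b' ignored (set empty)
after full input: {}  (accept=5 not in)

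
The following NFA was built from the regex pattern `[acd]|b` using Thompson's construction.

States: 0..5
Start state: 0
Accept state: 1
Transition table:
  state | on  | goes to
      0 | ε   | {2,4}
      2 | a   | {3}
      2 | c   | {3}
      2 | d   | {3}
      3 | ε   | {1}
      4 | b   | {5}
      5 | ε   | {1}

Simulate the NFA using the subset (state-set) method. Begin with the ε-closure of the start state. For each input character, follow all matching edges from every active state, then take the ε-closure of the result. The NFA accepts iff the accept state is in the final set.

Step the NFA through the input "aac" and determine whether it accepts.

Answer: REJECT

Derivation:
S₀ = ε-closure({0}) = {0,2,4}
'a' @ 1: {1,3}  ✓accept
'a' @ 2: {}  — dead — no transitions
rest 'c' ignored (set empty)
after full input: {}  (accept=1 not in)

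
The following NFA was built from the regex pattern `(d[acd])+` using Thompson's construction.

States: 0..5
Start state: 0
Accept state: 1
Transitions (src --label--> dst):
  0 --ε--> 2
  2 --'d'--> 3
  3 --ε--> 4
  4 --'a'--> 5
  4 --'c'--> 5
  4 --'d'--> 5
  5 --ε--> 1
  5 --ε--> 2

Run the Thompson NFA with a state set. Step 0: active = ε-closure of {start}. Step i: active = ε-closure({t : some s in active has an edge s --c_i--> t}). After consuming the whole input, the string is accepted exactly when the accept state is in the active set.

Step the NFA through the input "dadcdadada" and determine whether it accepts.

Answer: ACCEPT

Steps:
initial (ε-close {0}): {0,2}
'd' @ 1: {3,4}
'a' @ 2: {1,2,5}  ✓accept
'd' @ 3: {3,4}
'c' @ 4: {1,2,5}  ✓accept
'd' @ 5: {3,4}
'a' @ 6: {1,2,5}  ✓accept
'd' @ 7: {3,4}
'a' @ 8: {1,2,5}  ✓accept
'd' @ 9: {3,4}
'a' @ 10: {1,2,5}  ✓accept
end set {1,2,5} — state 1 in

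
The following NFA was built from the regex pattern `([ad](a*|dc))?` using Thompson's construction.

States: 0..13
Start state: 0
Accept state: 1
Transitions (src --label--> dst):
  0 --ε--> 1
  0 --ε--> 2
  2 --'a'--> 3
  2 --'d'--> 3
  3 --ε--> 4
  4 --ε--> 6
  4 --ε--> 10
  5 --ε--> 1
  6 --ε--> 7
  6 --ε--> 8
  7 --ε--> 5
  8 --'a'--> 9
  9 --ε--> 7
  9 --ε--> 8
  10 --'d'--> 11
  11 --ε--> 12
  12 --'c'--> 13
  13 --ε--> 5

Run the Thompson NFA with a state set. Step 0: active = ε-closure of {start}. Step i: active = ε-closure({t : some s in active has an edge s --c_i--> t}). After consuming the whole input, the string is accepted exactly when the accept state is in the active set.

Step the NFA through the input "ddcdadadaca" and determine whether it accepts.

S₀ = ε-closure({0}) = {0,1,2}
'd' @ 1: {1,3,4,5,6,7,8,10}  (accept∈set)
'd' @ 2: {11,12}
'c' @ 3: {1,5,13}  (accept∈set)
'd' @ 4: {}  — no active states
rest 'adadaca' ignored (set empty)
final: {}; accept 1 not in set

Answer: REJECT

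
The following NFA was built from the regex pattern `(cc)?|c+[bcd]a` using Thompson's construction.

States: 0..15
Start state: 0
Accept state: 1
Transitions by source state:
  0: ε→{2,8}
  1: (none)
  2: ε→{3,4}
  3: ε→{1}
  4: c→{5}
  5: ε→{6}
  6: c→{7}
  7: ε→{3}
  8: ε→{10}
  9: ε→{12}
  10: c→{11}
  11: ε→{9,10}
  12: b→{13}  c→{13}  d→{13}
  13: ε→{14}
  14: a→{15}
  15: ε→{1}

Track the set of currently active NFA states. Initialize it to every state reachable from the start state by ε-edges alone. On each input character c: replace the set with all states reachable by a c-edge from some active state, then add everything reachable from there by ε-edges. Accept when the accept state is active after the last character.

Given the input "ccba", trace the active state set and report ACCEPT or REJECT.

Answer: ACCEPT

Steps:
start: ε-closure({0}) = {0,1,2,3,4,8,10}
'c' @ 1: {5,6,9,10,11,12}
'c' @ 2: {1,3,7,9,10,11,12,13,14}  [accepting]
'b' @ 3: {13,14}
'a' @ 4: {1,15}  [accepting]
after full input: {1,15}  (accept=1 in)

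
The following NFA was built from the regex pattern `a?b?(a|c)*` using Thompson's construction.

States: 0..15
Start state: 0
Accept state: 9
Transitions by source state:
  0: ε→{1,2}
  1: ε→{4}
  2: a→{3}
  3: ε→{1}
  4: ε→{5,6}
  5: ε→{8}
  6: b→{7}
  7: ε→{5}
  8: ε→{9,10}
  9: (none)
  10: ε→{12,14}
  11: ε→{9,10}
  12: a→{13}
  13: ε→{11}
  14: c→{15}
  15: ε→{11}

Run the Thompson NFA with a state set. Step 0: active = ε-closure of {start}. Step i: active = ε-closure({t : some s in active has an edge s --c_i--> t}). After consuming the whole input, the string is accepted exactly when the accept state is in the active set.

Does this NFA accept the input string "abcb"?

Answer: REJECT

Trace:
start: ε-closure({0}) = {0,1,2,4,5,6,8,9,10,12,14}
'a' @ 1: {1,3,4,5,6,8,9,10,11,12,13,14}  ✓accept
'b' @ 2: {5,7,8,9,10,12,14}  ✓accept
'c' @ 3: {9,10,11,12,14,15}  ✓accept
'b' @ 4: {}  — state set empty
after full input: {}  (accept=9 not in)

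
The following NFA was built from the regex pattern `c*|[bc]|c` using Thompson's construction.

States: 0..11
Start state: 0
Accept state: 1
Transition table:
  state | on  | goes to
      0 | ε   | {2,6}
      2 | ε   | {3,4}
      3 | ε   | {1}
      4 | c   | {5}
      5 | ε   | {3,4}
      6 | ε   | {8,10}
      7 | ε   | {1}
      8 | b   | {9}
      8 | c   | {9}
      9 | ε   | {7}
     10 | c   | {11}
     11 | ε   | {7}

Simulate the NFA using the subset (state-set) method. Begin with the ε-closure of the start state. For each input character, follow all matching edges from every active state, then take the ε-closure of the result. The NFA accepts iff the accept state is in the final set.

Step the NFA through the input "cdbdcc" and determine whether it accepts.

S₀ = ε-closure({0}) = {0,1,2,3,4,6,8,10}
'c' @ 1: {1,3,4,5,7,9,11}  [accepting]
'd' @ 2: {}  — state set empty
rest 'bdcc' ignored (set empty)
after full input: {}  (accept=1 not in)

Answer: REJECT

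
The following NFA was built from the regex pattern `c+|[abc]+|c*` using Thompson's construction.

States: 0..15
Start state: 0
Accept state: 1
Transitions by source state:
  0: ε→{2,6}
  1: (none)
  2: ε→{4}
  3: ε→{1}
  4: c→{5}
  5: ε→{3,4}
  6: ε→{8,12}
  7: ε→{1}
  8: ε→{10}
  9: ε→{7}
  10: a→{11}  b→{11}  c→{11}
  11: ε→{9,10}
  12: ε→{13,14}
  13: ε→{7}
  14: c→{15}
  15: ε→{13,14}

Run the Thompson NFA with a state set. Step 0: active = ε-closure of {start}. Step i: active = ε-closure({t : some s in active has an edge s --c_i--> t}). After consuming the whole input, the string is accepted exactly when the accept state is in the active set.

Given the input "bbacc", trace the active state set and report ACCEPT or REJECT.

Answer: ACCEPT

Derivation:
initial (ε-close {0}): {0,1,2,4,6,7,8,10,12,13,14}
'b' @ 1: {1,7,9,10,11}  [accepting]
'b' @ 2: {1,7,9,10,11}  [accepting]
'a' @ 3: {1,7,9,10,11}  [accepting]
'c' @ 4: {1,7,9,10,11}  [accepting]
'c' @ 5: {1,7,9,10,11}  [accepting]
end set {1,7,9,10,11} — state 1 in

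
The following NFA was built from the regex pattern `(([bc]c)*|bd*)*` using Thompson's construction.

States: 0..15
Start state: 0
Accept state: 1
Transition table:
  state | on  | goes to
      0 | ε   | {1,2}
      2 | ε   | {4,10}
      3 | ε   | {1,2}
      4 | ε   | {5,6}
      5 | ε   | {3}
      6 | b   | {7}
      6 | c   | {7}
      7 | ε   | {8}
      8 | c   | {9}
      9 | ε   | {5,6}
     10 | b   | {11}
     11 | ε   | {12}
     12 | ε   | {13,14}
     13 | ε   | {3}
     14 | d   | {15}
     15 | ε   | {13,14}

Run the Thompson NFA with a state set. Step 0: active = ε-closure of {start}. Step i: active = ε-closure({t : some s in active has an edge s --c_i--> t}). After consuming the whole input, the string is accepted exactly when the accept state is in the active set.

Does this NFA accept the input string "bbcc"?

S₀ = ε-closure({0}) = {0,1,2,3,4,5,6,10}
'b' @ 1: {1,2,3,4,5,6,7,8,10,11,12,13,14}  (accept∈set)
'b' @ 2: {1,2,3,4,5,6,7,8,10,11,12,13,14}  (accept∈set)
'c' @ 3: {1,2,3,4,5,6,7,8,9,10}  (accept∈set)
'c' @ 4: {1,2,3,4,5,6,7,8,9,10}  (accept∈set)
after full input: {1,2,3,4,5,6,7,8,9,10}  (accept=1 in)

Answer: ACCEPT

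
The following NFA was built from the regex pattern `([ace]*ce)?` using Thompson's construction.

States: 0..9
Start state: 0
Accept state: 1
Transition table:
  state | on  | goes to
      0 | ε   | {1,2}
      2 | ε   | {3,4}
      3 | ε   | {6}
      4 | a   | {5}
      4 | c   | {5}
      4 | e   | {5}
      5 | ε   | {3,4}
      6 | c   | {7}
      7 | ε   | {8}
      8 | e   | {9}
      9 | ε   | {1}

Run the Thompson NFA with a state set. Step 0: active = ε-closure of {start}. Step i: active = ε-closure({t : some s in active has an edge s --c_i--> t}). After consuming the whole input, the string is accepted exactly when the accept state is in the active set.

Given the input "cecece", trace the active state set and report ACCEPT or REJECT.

Answer: ACCEPT

Steps:
start: ε-closure({0}) = {0,1,2,3,4,6}
'c' @ 1: {3,4,5,6,7,8}
'e' @ 2: {1,3,4,5,6,9}  (accept∈set)
'c' @ 3: {3,4,5,6,7,8}
'e' @ 4: {1,3,4,5,6,9}  (accept∈set)
'c' @ 5: {3,4,5,6,7,8}
'e' @ 6: {1,3,4,5,6,9}  (accept∈set)
end set {1,3,4,5,6,9} — state 1 in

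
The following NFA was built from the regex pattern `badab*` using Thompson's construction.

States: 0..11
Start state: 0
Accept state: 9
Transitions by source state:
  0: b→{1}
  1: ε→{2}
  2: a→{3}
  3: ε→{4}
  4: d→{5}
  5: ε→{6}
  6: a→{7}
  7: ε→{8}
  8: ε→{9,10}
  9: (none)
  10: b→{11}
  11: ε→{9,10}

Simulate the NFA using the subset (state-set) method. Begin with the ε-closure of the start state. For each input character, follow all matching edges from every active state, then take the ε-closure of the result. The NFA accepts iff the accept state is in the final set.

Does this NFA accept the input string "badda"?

initial (ε-close {0}): {0}
'b' @ 1: {1,2}
'a' @ 2: {3,4}
'd' @ 3: {5,6}
'd' @ 4: {}  — dead — no transitions
rest 'a' ignored (set empty)
after full input: {}  (accept=9 not in)

Answer: REJECT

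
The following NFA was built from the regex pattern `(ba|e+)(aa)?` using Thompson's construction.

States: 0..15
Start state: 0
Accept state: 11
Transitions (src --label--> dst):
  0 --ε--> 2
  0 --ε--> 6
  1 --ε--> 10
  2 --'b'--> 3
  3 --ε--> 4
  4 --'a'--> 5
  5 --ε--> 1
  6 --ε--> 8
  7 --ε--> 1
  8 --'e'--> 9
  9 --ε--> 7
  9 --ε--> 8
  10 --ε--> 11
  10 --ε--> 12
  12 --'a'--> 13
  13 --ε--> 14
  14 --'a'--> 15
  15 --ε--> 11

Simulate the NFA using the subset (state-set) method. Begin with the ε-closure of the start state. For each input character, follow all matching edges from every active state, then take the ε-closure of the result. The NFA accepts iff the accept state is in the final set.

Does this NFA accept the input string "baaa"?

initial (ε-close {0}): {0,2,6,8}
'b' @ 1: {3,4}
'a' @ 2: {1,5,10,11,12}  [accepting]
'a' @ 3: {13,14}
'a' @ 4: {11,15}  [accepting]
final: {11,15}; accept 11 in set

Answer: ACCEPT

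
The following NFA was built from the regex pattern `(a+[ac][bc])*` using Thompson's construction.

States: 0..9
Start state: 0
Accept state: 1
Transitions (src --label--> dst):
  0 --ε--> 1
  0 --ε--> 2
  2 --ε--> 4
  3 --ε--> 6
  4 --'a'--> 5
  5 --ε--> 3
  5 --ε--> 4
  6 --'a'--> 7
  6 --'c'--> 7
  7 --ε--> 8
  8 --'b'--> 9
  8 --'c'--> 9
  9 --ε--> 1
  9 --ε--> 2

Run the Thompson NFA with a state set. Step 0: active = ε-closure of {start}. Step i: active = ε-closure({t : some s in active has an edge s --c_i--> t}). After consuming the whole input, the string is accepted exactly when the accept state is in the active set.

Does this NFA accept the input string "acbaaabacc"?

Answer: ACCEPT

Derivation:
S₀ = ε-closure({0}) = {0,1,2,4}
'a' @ 1: {3,4,5,6}
'c' @ 2: {7,8}
'b' @ 3: {1,2,4,9}  [accepting]
'a' @ 4: {3,4,5,6}
'a' @ 5: {3,4,5,6,7,8}
'a' @ 6: {3,4,5,6,7,8}
'b' @ 7: {1,2,4,9}  [accepting]
'a' @ 8: {3,4,5,6}
'c' @ 9: {7,8}
'c' @ 10: {1,2,4,9}  [accepting]
end set {1,2,4,9} — state 1 in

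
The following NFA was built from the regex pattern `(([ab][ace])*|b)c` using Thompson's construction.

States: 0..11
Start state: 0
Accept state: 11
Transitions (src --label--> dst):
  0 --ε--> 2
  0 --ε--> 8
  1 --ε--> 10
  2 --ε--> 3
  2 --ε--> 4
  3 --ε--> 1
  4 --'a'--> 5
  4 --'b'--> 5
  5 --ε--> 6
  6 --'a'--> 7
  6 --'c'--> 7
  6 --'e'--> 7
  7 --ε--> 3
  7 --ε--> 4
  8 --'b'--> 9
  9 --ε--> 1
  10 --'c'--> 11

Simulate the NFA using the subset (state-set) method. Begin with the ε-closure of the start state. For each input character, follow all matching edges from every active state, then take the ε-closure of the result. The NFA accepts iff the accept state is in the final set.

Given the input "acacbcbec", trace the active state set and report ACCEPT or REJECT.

Answer: ACCEPT

Derivation:
start: ε-closure({0}) = {0,1,2,3,4,8,10}
'a' @ 1: {5,6}
'c' @ 2: {1,3,4,7,10}
'a' @ 3: {5,6}
'c' @ 4: {1,3,4,7,10}
'b' @ 5: {5,6}
'c' @ 6: {1,3,4,7,10}
'b' @ 7: {5,6}
'e' @ 8: {1,3,4,7,10}
'c' @ 9: {11}  [accepting]
final: {11}; accept 11 in set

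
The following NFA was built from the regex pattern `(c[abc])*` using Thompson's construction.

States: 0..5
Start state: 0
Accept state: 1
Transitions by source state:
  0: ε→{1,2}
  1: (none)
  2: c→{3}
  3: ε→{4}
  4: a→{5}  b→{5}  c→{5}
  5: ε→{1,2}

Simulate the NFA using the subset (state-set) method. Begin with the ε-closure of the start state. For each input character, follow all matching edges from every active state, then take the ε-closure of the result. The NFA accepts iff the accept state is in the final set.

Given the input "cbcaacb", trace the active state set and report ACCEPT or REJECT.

Answer: REJECT

Derivation:
start: ε-closure({0}) = {0,1,2}
'c' @ 1: {3,4}
'b' @ 2: {1,2,5}  [accepting]
'c' @ 3: {3,4}
'a' @ 4: {1,2,5}  [accepting]
'a' @ 5: {}  — dead — no transitions
rest 'cb' ignored (set empty)
end set {} — state 1 not in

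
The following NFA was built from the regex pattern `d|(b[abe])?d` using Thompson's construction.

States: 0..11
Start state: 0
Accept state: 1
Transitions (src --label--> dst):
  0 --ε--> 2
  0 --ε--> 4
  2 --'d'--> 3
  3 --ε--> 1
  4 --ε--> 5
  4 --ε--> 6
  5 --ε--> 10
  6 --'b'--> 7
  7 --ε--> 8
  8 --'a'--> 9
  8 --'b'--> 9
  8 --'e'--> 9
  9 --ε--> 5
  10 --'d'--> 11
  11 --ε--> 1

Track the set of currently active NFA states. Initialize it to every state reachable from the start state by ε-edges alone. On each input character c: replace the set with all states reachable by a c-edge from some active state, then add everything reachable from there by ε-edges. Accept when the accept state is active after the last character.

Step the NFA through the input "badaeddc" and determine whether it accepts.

Answer: REJECT

Steps:
start: ε-closure({0}) = {0,2,4,5,6,10}
'b' @ 1: {7,8}
'a' @ 2: {5,9,10}
'd' @ 3: {1,11}  (accept∈set)
'a' @ 4: {}  — no active states
rest 'eddc' ignored (set empty)
final: {}; accept 1 not in set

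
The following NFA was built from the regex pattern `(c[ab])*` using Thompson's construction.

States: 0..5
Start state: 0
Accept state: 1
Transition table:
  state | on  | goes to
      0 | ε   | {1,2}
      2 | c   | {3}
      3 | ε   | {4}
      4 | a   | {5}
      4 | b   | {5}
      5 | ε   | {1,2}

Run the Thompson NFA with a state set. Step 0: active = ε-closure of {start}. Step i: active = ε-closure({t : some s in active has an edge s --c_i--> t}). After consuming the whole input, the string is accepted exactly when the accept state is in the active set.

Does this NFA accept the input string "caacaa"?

Answer: REJECT

Trace:
initial (ε-close {0}): {0,1,2}
'c' @ 1: {3,4}
'a' @ 2: {1,2,5}  (accept∈set)
'a' @ 3: {}  — no active states
rest 'caa' ignored (set empty)
after full input: {}  (accept=1 not in)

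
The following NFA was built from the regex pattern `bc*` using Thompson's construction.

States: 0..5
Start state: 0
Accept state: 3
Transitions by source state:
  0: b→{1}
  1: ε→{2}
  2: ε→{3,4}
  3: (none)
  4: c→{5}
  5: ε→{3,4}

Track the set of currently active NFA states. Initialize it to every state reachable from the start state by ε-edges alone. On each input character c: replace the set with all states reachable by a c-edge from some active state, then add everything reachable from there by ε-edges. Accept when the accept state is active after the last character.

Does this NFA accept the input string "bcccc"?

Answer: ACCEPT

Derivation:
start: ε-closure({0}) = {0}
'b' @ 1: {1,2,3,4}  (accept∈set)
'c' @ 2: {3,4,5}  (accept∈set)
'c' @ 3: {3,4,5}  (accept∈set)
'c' @ 4: {3,4,5}  (accept∈set)
'c' @ 5: {3,4,5}  (accept∈set)
final: {3,4,5}; accept 3 in set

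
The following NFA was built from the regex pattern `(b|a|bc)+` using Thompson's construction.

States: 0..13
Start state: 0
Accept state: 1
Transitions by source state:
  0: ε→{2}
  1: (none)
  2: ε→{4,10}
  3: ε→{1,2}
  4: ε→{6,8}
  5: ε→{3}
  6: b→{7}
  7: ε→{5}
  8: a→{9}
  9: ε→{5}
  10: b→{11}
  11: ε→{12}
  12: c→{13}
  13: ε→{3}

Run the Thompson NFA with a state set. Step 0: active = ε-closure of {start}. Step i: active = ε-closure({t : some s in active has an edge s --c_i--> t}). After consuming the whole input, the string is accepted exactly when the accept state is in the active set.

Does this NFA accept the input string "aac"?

Answer: REJECT

Steps:
start: ε-closure({0}) = {0,2,4,6,8,10}
'a' @ 1: {1,2,3,4,5,6,8,9,10}  (accept∈set)
'a' @ 2: {1,2,3,4,5,6,8,9,10}  (accept∈set)
'c' @ 3: {}  — no active states
end set {} — state 1 not in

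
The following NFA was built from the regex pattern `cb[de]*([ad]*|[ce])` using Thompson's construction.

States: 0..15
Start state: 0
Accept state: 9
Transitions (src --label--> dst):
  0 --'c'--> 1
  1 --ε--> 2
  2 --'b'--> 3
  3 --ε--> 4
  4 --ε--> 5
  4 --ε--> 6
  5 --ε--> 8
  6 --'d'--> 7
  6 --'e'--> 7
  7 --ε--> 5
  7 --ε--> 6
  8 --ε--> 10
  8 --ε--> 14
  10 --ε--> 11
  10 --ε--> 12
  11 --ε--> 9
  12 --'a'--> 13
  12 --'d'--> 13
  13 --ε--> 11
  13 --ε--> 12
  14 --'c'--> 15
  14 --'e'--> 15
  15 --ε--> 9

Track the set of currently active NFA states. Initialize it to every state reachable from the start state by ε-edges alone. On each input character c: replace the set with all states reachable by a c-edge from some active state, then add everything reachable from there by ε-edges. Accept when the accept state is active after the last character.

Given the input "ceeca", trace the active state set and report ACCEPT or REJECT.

initial (ε-close {0}): {0}
'c' @ 1: {1,2}
'e' @ 2: {}  — dead — no transitions
rest 'eca' ignored (set empty)
end set {} — state 9 not in

Answer: REJECT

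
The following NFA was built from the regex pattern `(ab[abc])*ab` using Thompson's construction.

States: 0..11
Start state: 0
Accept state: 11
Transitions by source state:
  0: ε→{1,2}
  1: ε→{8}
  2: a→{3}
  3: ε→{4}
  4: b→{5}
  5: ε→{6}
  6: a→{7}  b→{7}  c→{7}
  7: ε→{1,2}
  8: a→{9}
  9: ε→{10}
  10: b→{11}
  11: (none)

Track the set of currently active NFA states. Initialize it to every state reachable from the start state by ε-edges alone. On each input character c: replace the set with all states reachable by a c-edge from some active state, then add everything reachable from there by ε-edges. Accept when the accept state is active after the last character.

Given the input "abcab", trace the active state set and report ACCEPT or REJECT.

start: ε-closure({0}) = {0,1,2,8}
'a' @ 1: {3,4,9,10}
'b' @ 2: {5,6,11}  [accepting]
'c' @ 3: {1,2,7,8}
'a' @ 4: {3,4,9,10}
'b' @ 5: {5,6,11}  [accepting]
end set {5,6,11} — state 11 in

Answer: ACCEPT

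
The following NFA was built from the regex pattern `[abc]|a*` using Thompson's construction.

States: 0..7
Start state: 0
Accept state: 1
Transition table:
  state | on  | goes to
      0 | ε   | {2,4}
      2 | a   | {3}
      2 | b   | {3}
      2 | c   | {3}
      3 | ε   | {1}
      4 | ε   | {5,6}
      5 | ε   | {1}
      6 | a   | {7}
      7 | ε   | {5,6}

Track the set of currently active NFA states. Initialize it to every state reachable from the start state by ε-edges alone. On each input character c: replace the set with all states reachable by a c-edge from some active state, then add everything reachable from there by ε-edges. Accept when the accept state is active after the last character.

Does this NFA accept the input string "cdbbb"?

Answer: REJECT

Trace:
initial (ε-close {0}): {0,1,2,4,5,6}
'c' @ 1: {1,3}  [accepting]
'd' @ 2: {}  — dead — no transitions
rest 'bbb' ignored (set empty)
after full input: {}  (accept=1 not in)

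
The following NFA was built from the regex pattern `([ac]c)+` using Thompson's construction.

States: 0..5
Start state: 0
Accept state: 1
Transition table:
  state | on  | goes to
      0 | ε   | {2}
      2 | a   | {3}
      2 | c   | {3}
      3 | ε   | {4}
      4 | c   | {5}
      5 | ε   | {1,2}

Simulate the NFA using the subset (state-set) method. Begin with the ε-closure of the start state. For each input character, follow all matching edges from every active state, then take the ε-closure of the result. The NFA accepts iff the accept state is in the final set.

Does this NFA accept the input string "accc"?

Answer: ACCEPT

Derivation:
S₀ = ε-closure({0}) = {0,2}
'a' @ 1: {3,4}
'c' @ 2: {1,2,5}  ✓accept
'c' @ 3: {3,4}
'c' @ 4: {1,2,5}  ✓accept
after full input: {1,2,5}  (accept=1 in)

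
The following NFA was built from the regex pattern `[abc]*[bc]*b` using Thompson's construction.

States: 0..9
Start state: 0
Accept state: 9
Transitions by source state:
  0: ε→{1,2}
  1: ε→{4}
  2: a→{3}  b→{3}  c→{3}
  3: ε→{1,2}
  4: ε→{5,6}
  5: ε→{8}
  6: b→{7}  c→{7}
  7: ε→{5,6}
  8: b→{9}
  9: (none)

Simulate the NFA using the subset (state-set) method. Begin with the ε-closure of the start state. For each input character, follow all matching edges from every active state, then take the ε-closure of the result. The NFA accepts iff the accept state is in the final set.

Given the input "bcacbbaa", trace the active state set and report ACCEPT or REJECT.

S₀ = ε-closure({0}) = {0,1,2,4,5,6,8}
'b' @ 1: {1,2,3,4,5,6,7,8,9}  [accepting]
'c' @ 2: {1,2,3,4,5,6,7,8}
'a' @ 3: {1,2,3,4,5,6,8}
'c' @ 4: {1,2,3,4,5,6,7,8}
'b' @ 5: {1,2,3,4,5,6,7,8,9}  [accepting]
'b' @ 6: {1,2,3,4,5,6,7,8,9}  [accepting]
'a' @ 7: {1,2,3,4,5,6,8}
'a' @ 8: {1,2,3,4,5,6,8}
after full input: {1,2,3,4,5,6,8}  (accept=9 not in)

Answer: REJECT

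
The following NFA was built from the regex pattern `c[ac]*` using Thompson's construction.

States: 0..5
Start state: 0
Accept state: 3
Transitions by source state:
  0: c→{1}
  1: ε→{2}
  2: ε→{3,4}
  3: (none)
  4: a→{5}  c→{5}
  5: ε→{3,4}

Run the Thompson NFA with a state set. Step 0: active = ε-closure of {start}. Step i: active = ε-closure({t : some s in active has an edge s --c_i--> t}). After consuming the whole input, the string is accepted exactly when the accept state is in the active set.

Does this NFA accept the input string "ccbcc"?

S₀ = ε-closure({0}) = {0}
'c' @ 1: {1,2,3,4}  ✓accept
'c' @ 2: {3,4,5}  ✓accept
'b' @ 3: {}  — no active states
rest 'cc' ignored (set empty)
after full input: {}  (accept=3 not in)

Answer: REJECT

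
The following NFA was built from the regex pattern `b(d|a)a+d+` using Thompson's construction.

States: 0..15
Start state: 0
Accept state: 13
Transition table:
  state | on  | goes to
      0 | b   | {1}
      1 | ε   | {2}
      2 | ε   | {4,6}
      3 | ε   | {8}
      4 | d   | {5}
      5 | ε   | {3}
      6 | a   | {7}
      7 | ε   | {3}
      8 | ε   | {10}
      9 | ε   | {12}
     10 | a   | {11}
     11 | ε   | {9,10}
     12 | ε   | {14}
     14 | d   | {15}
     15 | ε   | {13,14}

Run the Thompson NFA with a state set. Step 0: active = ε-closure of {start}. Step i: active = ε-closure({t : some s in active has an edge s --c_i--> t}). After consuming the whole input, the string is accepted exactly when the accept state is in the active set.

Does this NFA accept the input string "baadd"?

start: ε-closure({0}) = {0}
'b' @ 1: {1,2,4,6}
'a' @ 2: {3,7,8,10}
'a' @ 3: {9,10,11,12,14}
'd' @ 4: {13,14,15}  [accepting]
'd' @ 5: {13,14,15}  [accepting]
end set {13,14,15} — state 13 in

Answer: ACCEPT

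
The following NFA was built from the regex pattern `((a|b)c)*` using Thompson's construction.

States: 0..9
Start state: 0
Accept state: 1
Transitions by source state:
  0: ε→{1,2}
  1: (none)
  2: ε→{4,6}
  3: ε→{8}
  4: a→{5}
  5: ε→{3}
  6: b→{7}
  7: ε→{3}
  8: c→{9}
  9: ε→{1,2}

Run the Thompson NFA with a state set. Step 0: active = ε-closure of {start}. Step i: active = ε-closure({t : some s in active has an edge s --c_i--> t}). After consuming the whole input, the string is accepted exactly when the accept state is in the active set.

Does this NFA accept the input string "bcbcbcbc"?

initial (ε-close {0}): {0,1,2,4,6}
'b' @ 1: {3,7,8}
'c' @ 2: {1,2,4,6,9}  [accepting]
'b' @ 3: {3,7,8}
'c' @ 4: {1,2,4,6,9}  [accepting]
'b' @ 5: {3,7,8}
'c' @ 6: {1,2,4,6,9}  [accepting]
'b' @ 7: {3,7,8}
'c' @ 8: {1,2,4,6,9}  [accepting]
final: {1,2,4,6,9}; accept 1 in set

Answer: ACCEPT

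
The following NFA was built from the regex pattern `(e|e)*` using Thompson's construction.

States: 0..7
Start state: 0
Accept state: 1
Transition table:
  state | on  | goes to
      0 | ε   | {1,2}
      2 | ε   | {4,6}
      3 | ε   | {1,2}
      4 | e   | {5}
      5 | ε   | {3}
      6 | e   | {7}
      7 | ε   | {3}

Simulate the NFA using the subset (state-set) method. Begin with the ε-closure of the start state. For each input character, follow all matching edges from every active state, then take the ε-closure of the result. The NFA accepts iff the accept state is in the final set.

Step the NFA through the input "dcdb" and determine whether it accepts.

Answer: REJECT

Steps:
S₀ = ε-closure({0}) = {0,1,2,4,6}
'd' @ 1: {}  — dead — no transitions
rest 'cdb' ignored (set empty)
final: {}; accept 1 not in set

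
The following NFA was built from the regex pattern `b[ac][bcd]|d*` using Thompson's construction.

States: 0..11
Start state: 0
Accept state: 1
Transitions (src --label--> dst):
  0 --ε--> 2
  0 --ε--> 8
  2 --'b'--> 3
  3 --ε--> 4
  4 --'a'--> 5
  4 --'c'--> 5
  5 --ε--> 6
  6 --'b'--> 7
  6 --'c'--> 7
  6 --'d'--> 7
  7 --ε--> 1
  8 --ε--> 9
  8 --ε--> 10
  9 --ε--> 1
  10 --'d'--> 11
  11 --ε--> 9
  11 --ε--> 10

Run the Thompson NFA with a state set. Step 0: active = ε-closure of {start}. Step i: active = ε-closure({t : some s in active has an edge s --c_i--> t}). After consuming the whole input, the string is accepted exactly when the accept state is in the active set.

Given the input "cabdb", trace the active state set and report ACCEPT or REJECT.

Answer: REJECT

Derivation:
start: ε-closure({0}) = {0,1,2,8,9,10}
'c' @ 1: {}  — no active states
rest 'abdb' ignored (set empty)
end set {} — state 1 not in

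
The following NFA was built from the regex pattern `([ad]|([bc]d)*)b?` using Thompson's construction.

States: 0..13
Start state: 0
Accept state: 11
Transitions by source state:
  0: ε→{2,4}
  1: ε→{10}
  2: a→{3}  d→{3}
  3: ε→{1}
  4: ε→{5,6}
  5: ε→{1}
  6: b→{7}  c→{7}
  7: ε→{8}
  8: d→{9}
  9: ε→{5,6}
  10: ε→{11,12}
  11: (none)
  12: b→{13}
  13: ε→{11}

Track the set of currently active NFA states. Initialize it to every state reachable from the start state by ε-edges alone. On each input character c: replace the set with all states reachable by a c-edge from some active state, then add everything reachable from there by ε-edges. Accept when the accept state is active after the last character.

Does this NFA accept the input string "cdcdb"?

Answer: ACCEPT

Derivation:
initial (ε-close {0}): {0,1,2,4,5,6,10,11,12}
'c' @ 1: {7,8}
'd' @ 2: {1,5,6,9,10,11,12}  (accept∈set)
'c' @ 3: {7,8}
'd' @ 4: {1,5,6,9,10,11,12}  (accept∈set)
'b' @ 5: {7,8,11,13}  (accept∈set)
end set {7,8,11,13} — state 11 in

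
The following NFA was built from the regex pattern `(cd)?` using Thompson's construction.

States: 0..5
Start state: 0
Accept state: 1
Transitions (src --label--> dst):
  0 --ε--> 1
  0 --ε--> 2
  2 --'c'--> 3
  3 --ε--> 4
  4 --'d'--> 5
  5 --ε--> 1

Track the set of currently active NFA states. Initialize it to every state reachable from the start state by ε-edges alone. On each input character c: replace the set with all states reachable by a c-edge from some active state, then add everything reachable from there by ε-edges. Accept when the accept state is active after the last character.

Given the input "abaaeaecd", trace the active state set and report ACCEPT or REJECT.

Answer: REJECT

Derivation:
initial (ε-close {0}): {0,1,2}
'a' @ 1: {}  — no active states
rest 'baaeaecd' ignored (set empty)
end set {} — state 1 not in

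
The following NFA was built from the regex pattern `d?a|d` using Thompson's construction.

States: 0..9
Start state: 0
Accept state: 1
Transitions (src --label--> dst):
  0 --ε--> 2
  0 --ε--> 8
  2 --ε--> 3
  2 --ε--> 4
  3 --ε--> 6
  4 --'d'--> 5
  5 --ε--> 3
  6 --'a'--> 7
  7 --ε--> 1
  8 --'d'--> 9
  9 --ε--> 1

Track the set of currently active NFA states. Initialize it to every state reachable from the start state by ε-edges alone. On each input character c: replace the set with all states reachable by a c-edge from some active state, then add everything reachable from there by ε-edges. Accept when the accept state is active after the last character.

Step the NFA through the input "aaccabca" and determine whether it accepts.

start: ε-closure({0}) = {0,2,3,4,6,8}
'a' @ 1: {1,7}  (accept∈set)
'a' @ 2: {}  — no active states
rest 'ccabca' ignored (set empty)
end set {} — state 1 not in

Answer: REJECT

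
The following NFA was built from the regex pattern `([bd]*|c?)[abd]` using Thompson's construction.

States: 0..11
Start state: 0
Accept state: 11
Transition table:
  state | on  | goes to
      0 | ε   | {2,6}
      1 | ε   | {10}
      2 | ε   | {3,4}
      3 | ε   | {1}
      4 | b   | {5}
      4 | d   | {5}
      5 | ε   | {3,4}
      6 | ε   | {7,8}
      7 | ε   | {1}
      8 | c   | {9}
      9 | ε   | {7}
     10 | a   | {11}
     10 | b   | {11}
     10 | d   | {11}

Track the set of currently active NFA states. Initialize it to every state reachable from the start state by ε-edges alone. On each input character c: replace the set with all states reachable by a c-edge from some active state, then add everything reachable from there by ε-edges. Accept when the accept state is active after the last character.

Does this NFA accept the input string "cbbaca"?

start: ε-closure({0}) = {0,1,2,3,4,6,7,8,10}
'c' @ 1: {1,7,9,10}
'b' @ 2: {11}  ✓accept
'b' @ 3: {}  — state set empty
rest 'aca' ignored (set empty)
final: {}; accept 11 not in set

Answer: REJECT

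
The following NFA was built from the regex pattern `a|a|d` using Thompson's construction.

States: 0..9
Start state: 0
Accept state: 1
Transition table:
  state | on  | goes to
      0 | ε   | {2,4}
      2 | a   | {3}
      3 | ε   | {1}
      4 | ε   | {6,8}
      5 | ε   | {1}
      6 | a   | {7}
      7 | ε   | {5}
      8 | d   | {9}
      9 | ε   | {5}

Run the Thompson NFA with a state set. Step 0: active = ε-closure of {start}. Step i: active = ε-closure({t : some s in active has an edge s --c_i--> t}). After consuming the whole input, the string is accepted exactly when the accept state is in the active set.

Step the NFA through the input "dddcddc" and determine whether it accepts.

start: ε-closure({0}) = {0,2,4,6,8}
'd' @ 1: {1,5,9}  (accept∈set)
'd' @ 2: {}  — state set empty
rest 'dcddc' ignored (set empty)
final: {}; accept 1 not in set

Answer: REJECT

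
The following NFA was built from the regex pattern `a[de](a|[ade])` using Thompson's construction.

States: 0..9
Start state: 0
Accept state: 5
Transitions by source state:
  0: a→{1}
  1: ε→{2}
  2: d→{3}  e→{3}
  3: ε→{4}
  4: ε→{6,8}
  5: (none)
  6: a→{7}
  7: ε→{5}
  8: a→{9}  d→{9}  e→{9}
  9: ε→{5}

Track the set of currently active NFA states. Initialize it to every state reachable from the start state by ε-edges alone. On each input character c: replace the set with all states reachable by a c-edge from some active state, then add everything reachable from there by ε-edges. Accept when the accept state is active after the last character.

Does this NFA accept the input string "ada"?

initial (ε-close {0}): {0}
'a' @ 1: {1,2}
'd' @ 2: {3,4,6,8}
'a' @ 3: {5,7,9}  ✓accept
after full input: {5,7,9}  (accept=5 in)

Answer: ACCEPT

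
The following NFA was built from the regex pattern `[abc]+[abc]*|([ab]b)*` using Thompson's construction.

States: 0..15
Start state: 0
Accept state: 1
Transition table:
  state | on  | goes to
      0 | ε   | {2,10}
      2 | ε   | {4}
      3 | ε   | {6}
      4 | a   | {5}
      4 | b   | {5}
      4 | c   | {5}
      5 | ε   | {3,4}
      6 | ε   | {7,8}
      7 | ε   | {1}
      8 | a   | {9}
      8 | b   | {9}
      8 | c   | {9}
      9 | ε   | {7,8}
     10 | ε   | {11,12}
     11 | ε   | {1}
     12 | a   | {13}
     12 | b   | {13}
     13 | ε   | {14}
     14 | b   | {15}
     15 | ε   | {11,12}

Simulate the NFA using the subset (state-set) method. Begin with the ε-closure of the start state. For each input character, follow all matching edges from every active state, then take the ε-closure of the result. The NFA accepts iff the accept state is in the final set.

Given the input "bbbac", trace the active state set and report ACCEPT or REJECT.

initial (ε-close {0}): {0,1,2,4,10,11,12}
'b' @ 1: {1,3,4,5,6,7,8,13,14}  ✓accept
'b' @ 2: {1,3,4,5,6,7,8,9,11,12,15}  ✓accept
'b' @ 3: {1,3,4,5,6,7,8,9,13,14}  ✓accept
'a' @ 4: {1,3,4,5,6,7,8,9}  ✓accept
'c' @ 5: {1,3,4,5,6,7,8,9}  ✓accept
end set {1,3,4,5,6,7,8,9} — state 1 in

Answer: ACCEPT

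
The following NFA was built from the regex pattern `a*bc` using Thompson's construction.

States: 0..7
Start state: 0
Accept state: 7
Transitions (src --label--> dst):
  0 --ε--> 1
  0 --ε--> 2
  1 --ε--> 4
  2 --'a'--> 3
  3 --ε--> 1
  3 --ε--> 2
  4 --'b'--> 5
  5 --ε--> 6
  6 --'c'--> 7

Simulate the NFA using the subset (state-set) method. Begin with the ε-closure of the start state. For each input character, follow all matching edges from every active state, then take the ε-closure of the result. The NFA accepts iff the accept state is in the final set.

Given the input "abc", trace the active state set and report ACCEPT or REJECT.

Answer: ACCEPT

Trace:
start: ε-closure({0}) = {0,1,2,4}
'a' @ 1: {1,2,3,4}
'b' @ 2: {5,6}
'c' @ 3: {7}  (accept∈set)
after full input: {7}  (accept=7 in)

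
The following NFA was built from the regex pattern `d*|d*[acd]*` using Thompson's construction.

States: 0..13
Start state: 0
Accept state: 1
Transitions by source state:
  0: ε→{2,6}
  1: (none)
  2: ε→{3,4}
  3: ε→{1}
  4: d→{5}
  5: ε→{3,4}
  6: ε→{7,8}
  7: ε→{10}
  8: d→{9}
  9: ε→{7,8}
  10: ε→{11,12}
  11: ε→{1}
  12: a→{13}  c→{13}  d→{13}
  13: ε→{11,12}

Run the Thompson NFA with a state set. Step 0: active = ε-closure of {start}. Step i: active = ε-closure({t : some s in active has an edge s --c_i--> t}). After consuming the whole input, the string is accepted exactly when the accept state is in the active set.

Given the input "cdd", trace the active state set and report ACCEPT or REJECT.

S₀ = ε-closure({0}) = {0,1,2,3,4,6,7,8,10,11,12}
'c' @ 1: {1,11,12,13}  ✓accept
'd' @ 2: {1,11,12,13}  ✓accept
'd' @ 3: {1,11,12,13}  ✓accept
after full input: {1,11,12,13}  (accept=1 in)

Answer: ACCEPT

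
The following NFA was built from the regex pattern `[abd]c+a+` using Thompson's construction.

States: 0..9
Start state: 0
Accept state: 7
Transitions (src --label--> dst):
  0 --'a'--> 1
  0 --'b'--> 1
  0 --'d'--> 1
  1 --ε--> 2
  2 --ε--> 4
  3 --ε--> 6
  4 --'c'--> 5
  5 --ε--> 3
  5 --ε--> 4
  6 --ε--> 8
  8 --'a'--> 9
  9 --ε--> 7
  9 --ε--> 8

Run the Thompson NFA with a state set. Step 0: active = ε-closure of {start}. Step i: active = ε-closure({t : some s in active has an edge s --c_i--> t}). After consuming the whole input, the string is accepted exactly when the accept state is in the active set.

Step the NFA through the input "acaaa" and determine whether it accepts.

start: ε-closure({0}) = {0}
'a' @ 1: {1,2,4}
'c' @ 2: {3,4,5,6,8}
'a' @ 3: {7,8,9}  (accept∈set)
'a' @ 4: {7,8,9}  (accept∈set)
'a' @ 5: {7,8,9}  (accept∈set)
final: {7,8,9}; accept 7 in set

Answer: ACCEPT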